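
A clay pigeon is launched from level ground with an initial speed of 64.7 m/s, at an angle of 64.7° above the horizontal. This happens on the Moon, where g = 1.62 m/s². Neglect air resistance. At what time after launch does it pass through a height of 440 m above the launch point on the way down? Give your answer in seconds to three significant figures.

63.7 s

Resolve: vₓ = 64.70 cos 64.7° = 27.65 m/s and v_y0 = 64.70 sin 64.7° = 58.49 m/s.
Height y(t) = 58.49 t − 0.8100 t² = 440 gives 0.8100 t² − 58.49 t + 440 = 0.
Quadratic formula: t = (58.49 ± √1996.0) / 1.62 = (58.49 ± 44.68) / 1.62 → t = 8.530 s or 63.69 s.
The descending-branch root is 63.69 s.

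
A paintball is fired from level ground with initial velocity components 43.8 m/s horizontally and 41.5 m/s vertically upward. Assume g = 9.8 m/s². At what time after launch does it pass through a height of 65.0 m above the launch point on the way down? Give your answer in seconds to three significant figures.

Height y(t) = 41.50 t − 4.900 t² = 65.0 gives 4.900 t² − 41.50 t + 65.0 = 0.
Quadratic formula: t = (41.50 ± √448.25) / 9.80 = (41.50 ± 21.17) / 9.80 → t = 2.074 s or 6.395 s.
The descending-branch root is 6.395 s.

6.40 s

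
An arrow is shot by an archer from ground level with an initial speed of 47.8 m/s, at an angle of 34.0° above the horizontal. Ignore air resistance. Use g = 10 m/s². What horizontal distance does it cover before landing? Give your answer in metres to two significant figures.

210 m

Resolve: vₓ = 47.80 cos 34.0° = 39.63 m/s and v_y0 = 47.80 sin 34.0° = 26.73 m/s.
Flight time T = 2 v_y0 / g = 5.346 s.
Range: R = vₓ T = 39.63 × 5.346 = 211.8 m.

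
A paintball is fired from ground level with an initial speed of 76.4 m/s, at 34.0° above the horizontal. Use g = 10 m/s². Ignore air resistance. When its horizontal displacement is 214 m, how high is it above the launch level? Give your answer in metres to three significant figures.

vₓ = 76.40 cos 34.0° = 63.34 m/s; v_y0 = 76.40 sin 34.0° = 42.72 m/s.
At x = 214 m, t = x/vₓ = 214/63.34 = 3.379 s.
Height: y = v_y0 t − ½ g t² = 42.72 × 3.379 − 5.000 × 3.379² = 144.3 − 57.08 = 87.27 m.

87.3 m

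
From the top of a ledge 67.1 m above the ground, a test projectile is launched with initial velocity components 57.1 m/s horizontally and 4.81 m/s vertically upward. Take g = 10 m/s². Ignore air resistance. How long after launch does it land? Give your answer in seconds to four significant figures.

4.176 s

Vertical motion (up positive, ground at y = 0): 5.000 t² − (4.810) t − 67.1 = 0, so t = (4.810 + √(4.810² + 2·10.0·67.1)) / 10.0 = (4.810 + 36.95) / 10.0 = 4.176 s.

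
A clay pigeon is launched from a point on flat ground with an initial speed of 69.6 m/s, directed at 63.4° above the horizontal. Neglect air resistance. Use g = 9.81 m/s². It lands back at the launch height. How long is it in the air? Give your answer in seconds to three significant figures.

Horizontal component vₓ = 69.60 cos 63.4° = 31.16 m/s; vertical v_y0 = 69.60 sin 63.4° = 62.23 m/s.
Landing at launch height ⇒ T = 2 v_y0 / g = 2 × 62.23 / 9.81 = 12.69 s.

12.7 s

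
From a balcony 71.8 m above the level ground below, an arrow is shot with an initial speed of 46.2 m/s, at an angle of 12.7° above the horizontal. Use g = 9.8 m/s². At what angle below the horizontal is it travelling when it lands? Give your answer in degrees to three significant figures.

40.8°

Horizontal component vₓ = 46.20 cos 12.7° = 45.07 m/s; vertical v_y0 = 46.20 sin 12.7° = 10.16 m/s.
With up positive and y = 0 at the ground: y(t) = 71.8 + (10.16) t − 4.900 t². Setting y = 0 and taking the positive root: t = [10.16 + √(10.16² + 2·9.80·71.8)] / 9.80 = (10.16 + 38.86) / 9.80 = 5.002 s.
At impact: v_y = v_y0 − g t = −38.86 m/s; vₓ = 45.07 m/s.
Angle below horizontal: arctan(|v_y|/vₓ) = arctan(38.86/45.07) = 40.77°.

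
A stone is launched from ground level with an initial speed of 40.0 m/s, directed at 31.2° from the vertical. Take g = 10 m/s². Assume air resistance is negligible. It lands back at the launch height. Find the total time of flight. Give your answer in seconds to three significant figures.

6.84 s

Resolve: vₓ = 40.00 sin 31.2° = 20.72 m/s and v_y0 = 40.00 cos 31.2° = 34.21 m/s.
Time of flight on level ground: T = 2 v_y0 / g = 2 × 34.21 / 10.0 = 6.843 s.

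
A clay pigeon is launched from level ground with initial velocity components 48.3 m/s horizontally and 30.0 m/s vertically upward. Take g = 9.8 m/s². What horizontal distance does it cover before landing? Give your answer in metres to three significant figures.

Time aloft: T = 2 v_y0 / g = 2 × 30.00 / 9.80 = 6.122 s.
Horizontal distance R = vₓ T = 48.30 × 6.122 = 295.7 m.

296 m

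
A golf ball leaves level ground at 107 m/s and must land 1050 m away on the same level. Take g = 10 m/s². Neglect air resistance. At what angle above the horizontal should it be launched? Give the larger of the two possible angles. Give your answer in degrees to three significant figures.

From R = (v₀²/g) sin 2θ: sin 2θ = 10.0 × 1050 / 11449 = 0.9171.
2θ = 66.51° or 180° − 66.51° = 113.5°, so θ = 33.25° or 56.75°.
The larger angle is 56.75°.

56.7°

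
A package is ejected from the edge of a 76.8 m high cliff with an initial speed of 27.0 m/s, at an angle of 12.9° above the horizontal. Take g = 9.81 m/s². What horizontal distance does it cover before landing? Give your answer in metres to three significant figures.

122 m

vₓ = 27.00 cos 12.9° = 26.32 m/s; v_y0 = 27.00 sin 12.9° = 6.028 m/s.
The projectile lands when y = 76.8 + (6.028) t − ½·9.81·t² = 0. Positive root: t = (6.028 + √(6.028² + 2·9.81·76.8)) / 9.81 = (6.028 + 39.28) / 9.81 = 4.619 s.
Horizontal distance: R = vₓ t = 26.32 × 4.619 = 121.6 m.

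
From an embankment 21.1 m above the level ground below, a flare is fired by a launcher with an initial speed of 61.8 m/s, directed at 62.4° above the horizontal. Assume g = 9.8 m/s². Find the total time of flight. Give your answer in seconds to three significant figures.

11.5 s

vₓ = 61.80 cos 62.4° = 28.63 m/s; v_y0 = 61.80 sin 62.4° = 54.77 m/s.
The projectile lands when y = 21.1 + (54.77) t − ½·9.80·t² = 0. Positive root: t = (54.77 + √(54.77² + 2·9.80·21.1)) / 9.80 = (54.77 + 58.42) / 9.80 = 11.55 s.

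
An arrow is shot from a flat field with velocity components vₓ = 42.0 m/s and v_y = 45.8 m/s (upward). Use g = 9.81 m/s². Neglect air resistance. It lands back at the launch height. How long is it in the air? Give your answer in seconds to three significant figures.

It returns to y = 0 when t = 2 v_y0 / g = 2(45.80)/9.81 = 9.337 s.

9.34 s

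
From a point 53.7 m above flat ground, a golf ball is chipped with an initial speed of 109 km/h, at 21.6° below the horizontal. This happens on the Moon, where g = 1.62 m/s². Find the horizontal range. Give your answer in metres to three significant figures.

Convert: 109 km/h = 109/3.6 = 30.28 m/s.
vₓ = 30.28 cos 21.6° = 28.15 m/s; v_y0 = −11.15 m/s (downward).
The projectile lands when y = 53.7 + (−11.15) t − ½·1.62·t² = 0. Positive root: t = (−11.15 + √(11.15² + 2·1.62·53.7)) / 1.62 = (−11.15 + 17.27) / 1.62 = 3.780 s.
Horizontal distance: R = vₓ t = 28.15 × 3.780 = 106.4 m.

106 m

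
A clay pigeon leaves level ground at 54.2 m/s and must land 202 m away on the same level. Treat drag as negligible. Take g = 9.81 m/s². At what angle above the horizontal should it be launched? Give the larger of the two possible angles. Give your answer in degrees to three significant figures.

From R = (v₀²/g) sin 2θ: sin 2θ = 9.81 × 202 / 2937.6 = 0.6746.
2θ = 42.42° or 180° − 42.42° = 137.6°, so θ = 21.21° or 68.79°.
The larger angle is 68.79°.

68.8°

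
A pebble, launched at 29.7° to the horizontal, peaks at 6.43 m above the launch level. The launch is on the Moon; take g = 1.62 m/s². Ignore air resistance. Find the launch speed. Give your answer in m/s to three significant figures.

9.21 m/s

At the peak v_y = 0, so v_y0 = √(2gH) = √(2 × 1.62 × 6.43) = 4.564 m/s.
v_y0 = v₀ sin θ ⇒ v₀ = 4.564 / sin 29.7° = 9.212 m/s.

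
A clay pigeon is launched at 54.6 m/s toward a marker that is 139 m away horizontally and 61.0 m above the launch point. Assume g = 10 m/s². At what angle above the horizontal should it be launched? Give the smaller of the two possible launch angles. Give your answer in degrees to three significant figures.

Trajectory: y = x tanθ − g x² (1 + tan²θ)/(2v₀²). With x = 139, y = 61.0, v₀ = 54.6, g = 10.0:
32.41 tan²θ − 139 tanθ + (93.41) = 0.
tanθ = [139 ± √(139² − 4 × 32.41 × (93.41))] / (2 × 32.41) = (139 ± 84.93) / 64.81, giving tanθ = 0.8342 or 3.455.
θ = 39.84° or 73.86°; the smaller is 39.84°.

39.8°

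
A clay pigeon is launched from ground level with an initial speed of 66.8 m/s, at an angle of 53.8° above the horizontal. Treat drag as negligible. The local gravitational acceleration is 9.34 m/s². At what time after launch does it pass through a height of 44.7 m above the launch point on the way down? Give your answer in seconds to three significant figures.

10.6 s

vₓ = 66.80 cos 53.8° = 39.45 m/s; v_y0 = 66.80 sin 53.8° = 53.90 m/s.
Set y = v_y0 t − ½ g t² = 44.7: 4.670 t² − 53.90 t + 44.7 = 0.
Quadratic formula: t = (53.90 ± √2070.7) / 9.34 = (53.90 ± 45.51) / 9.34 → t = 0.8993 s or 10.64 s.
The descending-branch root is 10.64 s.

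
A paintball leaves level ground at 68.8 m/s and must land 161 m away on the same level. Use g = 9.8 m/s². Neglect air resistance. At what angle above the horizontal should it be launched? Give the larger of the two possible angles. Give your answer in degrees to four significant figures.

R = v₀² sin 2θ / g gives sin 2θ = gR/v₀² = 9.80·161/68.8² = 0.3333.
2θ = 19.47° or 180° − 19.47° = 160.5°, so θ = 9.736° or 80.26°.
The larger angle is 80.26°.

80.26°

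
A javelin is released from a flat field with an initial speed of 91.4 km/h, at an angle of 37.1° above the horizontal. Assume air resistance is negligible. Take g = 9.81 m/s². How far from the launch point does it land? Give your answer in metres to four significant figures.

Convert: 91.4 km/h = 91.4/3.6 = 25.39 m/s.
Horizontal component vₓ = 25.39 cos 37.1° = 20.25 m/s; vertical v_y0 = 25.39 sin 37.1° = 15.31 m/s.
Flight time T = 2 v_y0 / g = 3.122 s.
Horizontal distance R = vₓ T = 20.25 × 3.122 = 63.23 m.

63.23 m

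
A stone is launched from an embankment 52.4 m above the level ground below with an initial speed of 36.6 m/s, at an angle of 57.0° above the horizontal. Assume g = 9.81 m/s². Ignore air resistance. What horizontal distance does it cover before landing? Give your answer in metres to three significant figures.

Components: vₓ = 36.60 cos 57.0° = 19.93 m/s, v_y0 = 36.60 sin 57.0° = 30.70 m/s.
With up positive and y = 0 at the ground: y(t) = 52.4 + (30.70) t − 4.905 t². Setting y = 0 and taking the positive root: t = [30.70 + √(30.70² + 2·9.81·52.4)] / 9.81 = (30.70 + 44.39) / 9.81 = 7.654 s.
Horizontal distance: R = vₓ t = 19.93 × 7.654 = 152.6 m.

153 m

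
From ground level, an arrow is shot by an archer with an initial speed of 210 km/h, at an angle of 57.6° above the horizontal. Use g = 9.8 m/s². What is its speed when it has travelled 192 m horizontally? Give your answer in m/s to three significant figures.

33.1 m/s

Convert: 210 km/h = 210/3.6 = 58.33 m/s.
Resolve: vₓ = 58.33 cos 57.6° = 31.26 m/s and v_y0 = 58.33 sin 57.6° = 49.25 m/s.
At x = 192 m, t = x/vₓ = 192/31.26 = 6.143 s.
Vertical velocity there: v_y = v_y0 − g t = 49.25 − 9.80 × 6.143 = −10.95 m/s.
Speed: √(vₓ² + v_y²) = √(31.26² + 10.95²) = 33.12 m/s.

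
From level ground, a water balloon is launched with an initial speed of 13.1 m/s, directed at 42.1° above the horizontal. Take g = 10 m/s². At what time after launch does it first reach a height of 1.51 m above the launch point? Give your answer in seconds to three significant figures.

Components: vₓ = 13.10 cos 42.1° = 9.720 m/s, v_y0 = 13.10 sin 42.1° = 8.783 m/s.
Set y = v_y0 t − ½ g t² = 1.51: 5.000 t² − 8.783 t + 1.51 = 0.
t = [8.783 ± √(8.783² − 2·10.0·1.51)] / 10.0 = (8.783 ± 6.851) / 10.0, so t = 0.1932 s or t = 1.563 s.
The first (ascending) time is 0.1932 s.

0.193 s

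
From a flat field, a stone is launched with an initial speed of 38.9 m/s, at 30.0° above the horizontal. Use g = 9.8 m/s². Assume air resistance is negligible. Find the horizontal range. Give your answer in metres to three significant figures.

Resolve: vₓ = 38.90 cos 30.0° = 33.69 m/s and v_y0 = 38.90 sin 30.0° = 19.45 m/s.
Flight time T = 2 v_y0 / g = 3.969 s.
Range: R = vₓ T = 33.69 × 3.969 = 133.7 m.

134 m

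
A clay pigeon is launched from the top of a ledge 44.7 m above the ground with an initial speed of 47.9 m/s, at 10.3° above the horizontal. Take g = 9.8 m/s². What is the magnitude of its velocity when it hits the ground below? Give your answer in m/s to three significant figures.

56.3 m/s

Resolve: vₓ = 47.90 cos 10.3° = 47.13 m/s and v_y0 = 47.90 sin 10.3° = 8.565 m/s.
The projectile lands when y = 44.7 + (8.565) t − ½·9.80·t² = 0. Positive root: t = (8.565 + √(8.565² + 2·9.80·44.7)) / 9.80 = (8.565 + 30.81) / 9.80 = 4.018 s.
Vertical velocity at impact: v_y = v_y0 − g t = 8.565 − 9.80 × 4.018 = −30.81 m/s.
Speed: |v| = √(vₓ² + v_y²) = √(47.13² + 30.81²) = 56.31 m/s.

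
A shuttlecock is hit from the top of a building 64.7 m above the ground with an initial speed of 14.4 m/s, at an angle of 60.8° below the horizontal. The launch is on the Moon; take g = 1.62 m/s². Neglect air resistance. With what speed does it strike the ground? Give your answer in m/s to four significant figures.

20.42 m/s

Resolve: vₓ = 14.40 cos 60.8° = 7.025 m/s and v_y0 = −12.57 m/s (downward).
Vertical motion (up positive, ground at y = 0): 0.8100 t² − (−12.57) t − 64.7 = 0, so t = (−12.57 + √(12.57² + 2·1.62·64.7)) / 1.62 = (−12.57 + 19.17) / 1.62 = 4.076 s.
Vertical velocity at impact: v_y = v_y0 − g t = −12.57 − 1.62 × 4.076 = −19.17 m/s.
Speed: |v| = √(vₓ² + v_y²) = √(7.025² + 19.17²) = 20.42 m/s.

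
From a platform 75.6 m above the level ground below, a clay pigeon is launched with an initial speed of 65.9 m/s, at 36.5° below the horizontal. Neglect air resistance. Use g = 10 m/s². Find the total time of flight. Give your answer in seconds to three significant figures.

Resolve: vₓ = 65.90 cos 36.5° = 52.97 m/s and v_y0 = −39.20 m/s (downward).
The projectile lands when y = 75.6 + (−39.20) t − ½·10.0·t² = 0. Positive root: t = (−39.20 + √(39.20² + 2·10.0·75.6)) / 10.0 = (−39.20 + 55.21) / 10.0 = 1.601 s.

1.60 s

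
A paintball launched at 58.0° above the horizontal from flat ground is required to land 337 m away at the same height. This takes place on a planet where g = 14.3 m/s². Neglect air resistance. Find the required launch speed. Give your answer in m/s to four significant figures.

On level ground R = v₀² sin 2θ / g ⇒ v₀ = √(gR / sin 2θ).
v₀ = √(14.3 × 337 / sin 116.0°) = √(4819 / 0.8988) = √5361.7 = 73.22 m/s.

73.22 m/s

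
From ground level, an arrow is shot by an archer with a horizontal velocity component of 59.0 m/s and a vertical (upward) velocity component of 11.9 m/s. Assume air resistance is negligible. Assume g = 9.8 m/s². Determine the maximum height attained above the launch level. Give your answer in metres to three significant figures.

Maximum height: H = v_y0² / (2g) = 11.90² / (2 × 9.80) = 7.225 m.

7.22 m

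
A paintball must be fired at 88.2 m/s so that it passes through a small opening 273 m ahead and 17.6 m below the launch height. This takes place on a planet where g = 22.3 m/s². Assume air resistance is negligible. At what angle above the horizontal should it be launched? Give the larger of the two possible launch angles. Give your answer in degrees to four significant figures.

65.27°

Trajectory: y = x tanθ − g x² (1 + tan²θ)/(2v₀²). With x = 273, y = −17.6, v₀ = 88.2, g = 22.3:
106.8 tan²θ − 273 tanθ + (89.22) = 0.
tanθ = [273 ± √(273² − 4 × 106.8 × (89.22))] / (2 × 106.8) = (273 ± 190.8) / 213.6, giving tanθ = 0.3847 or 2.171.
θ = 21.04° or 65.27°; the larger is 65.27°.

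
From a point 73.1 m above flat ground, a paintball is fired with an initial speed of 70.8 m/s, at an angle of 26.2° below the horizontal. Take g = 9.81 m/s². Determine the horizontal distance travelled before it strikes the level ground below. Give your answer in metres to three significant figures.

Components: vₓ = 70.80 cos 26.2° = 63.53 m/s, v_y0 = −31.26 m/s (downward).
The projectile lands when y = 73.1 + (−31.26) t − ½·9.81·t² = 0. Positive root: t = (−31.26 + √(31.26² + 2·9.81·73.1)) / 9.81 = (−31.26 + 49.11) / 9.81 = 1.819 s.
Horizontal distance: R = vₓ t = 63.53 × 1.819 = 115.6 m.

116 m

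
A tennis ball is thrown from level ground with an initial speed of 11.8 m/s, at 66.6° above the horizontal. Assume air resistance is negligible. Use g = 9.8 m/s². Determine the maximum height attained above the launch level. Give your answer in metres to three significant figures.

5.98 m

Components: vₓ = 11.80 cos 66.6° = 4.686 m/s, v_y0 = 11.80 sin 66.6° = 10.83 m/s.
Peak height H = v_y0² / (2g) = 117.28 / 19.60 = 5.984 m.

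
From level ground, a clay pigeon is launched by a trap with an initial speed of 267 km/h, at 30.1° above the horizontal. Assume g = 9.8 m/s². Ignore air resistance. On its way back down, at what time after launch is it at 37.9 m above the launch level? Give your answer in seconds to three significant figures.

6.38 s

Convert: 267 km/h = 267/3.6 = 74.17 m/s.
Resolve: vₓ = 74.17 cos 30.1° = 64.17 m/s and v_y0 = 74.17 sin 30.1° = 37.20 m/s.
Require v_y0 t − ½ g t² = 37.9, i.e. 4.900 t² − 37.20 t + 37.9 = 0.
t = [37.20 ± √(37.20² − 2·9.80·37.9)] / 9.80 = (37.20 ± 25.31) / 9.80, so t = 1.213 s or t = 6.378 s.
The descending-branch root is 6.378 s.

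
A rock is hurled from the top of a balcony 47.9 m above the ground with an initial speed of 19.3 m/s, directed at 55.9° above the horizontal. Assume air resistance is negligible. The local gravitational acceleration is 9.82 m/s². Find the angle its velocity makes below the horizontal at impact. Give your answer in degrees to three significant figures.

vₓ = 19.30 cos 55.9° = 10.82 m/s; v_y0 = 19.30 sin 55.9° = 15.98 m/s.
With up positive and y = 0 at the ground: y(t) = 47.9 + (15.98) t − 4.910 t². Setting y = 0 and taking the positive root: t = [15.98 + √(15.98² + 2·9.82·47.9)] / 9.82 = (15.98 + 34.59) / 9.82 = 5.149 s.
At impact: v_y = v_y0 − g t = −34.59 m/s; vₓ = 10.82 m/s.
Angle below horizontal: arctan(|v_y|/vₓ) = arctan(34.59/10.82) = 72.63°.

72.6°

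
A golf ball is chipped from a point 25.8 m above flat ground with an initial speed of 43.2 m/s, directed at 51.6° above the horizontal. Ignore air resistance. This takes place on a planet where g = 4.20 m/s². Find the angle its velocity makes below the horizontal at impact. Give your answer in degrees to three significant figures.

vₓ = 43.20 cos 51.6° = 26.83 m/s; v_y0 = 43.20 sin 51.6° = 33.86 m/s.
Vertical motion (up positive, ground at y = 0): 2.100 t² − (33.86) t − 25.8 = 0, so t = (33.86 + √(33.86² + 2·4.20·25.8)) / 4.20 = (33.86 + 36.92) / 4.20 = 16.85 s.
At impact: v_y = v_y0 − g t = −36.92 m/s; vₓ = 26.83 m/s.
Angle below horizontal: arctan(|v_y|/vₓ) = arctan(36.92/26.83) = 53.99°.

54.0°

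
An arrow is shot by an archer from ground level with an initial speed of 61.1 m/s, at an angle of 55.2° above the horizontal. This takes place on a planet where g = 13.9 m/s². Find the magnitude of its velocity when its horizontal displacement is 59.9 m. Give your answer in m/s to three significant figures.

Resolve: vₓ = 61.10 cos 55.2° = 34.87 m/s and v_y0 = 61.10 sin 55.2° = 50.17 m/s.
Time to reach x = 59.9 m: t = x/vₓ = 59.9/34.87 = 1.718 s.
Vertical velocity there: v_y = v_y0 − g t = 50.17 − 13.9 × 1.718 = 26.30 m/s.
Speed: √(vₓ² + v_y²) = √(34.87² + 26.30²) = 43.67 m/s.

43.7 m/s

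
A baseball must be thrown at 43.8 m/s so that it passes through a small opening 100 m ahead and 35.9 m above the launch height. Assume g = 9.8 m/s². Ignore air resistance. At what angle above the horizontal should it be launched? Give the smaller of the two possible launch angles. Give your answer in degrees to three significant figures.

Trajectory: y = x tanθ − g x² (1 + tan²θ)/(2v₀²). With x = 100, y = 35.9, v₀ = 43.8, g = 9.80:
25.54 tan²θ − 100 tanθ + (61.44) = 0.
tanθ = [100 ± √(100² − 4 × 25.54 × (61.44))] / (2 × 25.54) = (100 ± 61.01) / 51.08, giving tanθ = 0.7632 or 3.152.
θ = 37.35° or 72.40°; the smaller is 37.35°.

37.4°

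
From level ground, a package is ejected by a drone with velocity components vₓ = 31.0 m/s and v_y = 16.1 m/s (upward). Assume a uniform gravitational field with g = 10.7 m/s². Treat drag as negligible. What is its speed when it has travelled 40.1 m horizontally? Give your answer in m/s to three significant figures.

31.1 m/s

At x = 40.1 m, t = x/vₓ = 40.1/31.00 = 1.294 s.
Vertical velocity there: v_y = v_y0 − g t = 16.10 − 10.7 × 1.294 = 2.259 m/s.
Speed: √(vₓ² + v_y²) = √(31.00² + 2.259²) = 31.08 m/s.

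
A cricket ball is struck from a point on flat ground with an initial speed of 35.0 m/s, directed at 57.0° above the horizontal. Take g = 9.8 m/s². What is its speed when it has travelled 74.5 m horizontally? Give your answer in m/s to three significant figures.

21.1 m/s

Horizontal component vₓ = 35.00 cos 57.0° = 19.06 m/s; vertical v_y0 = 35.00 sin 57.0° = 29.35 m/s.
x = vₓ t ⇒ t = 74.5/19.06 = 3.908 s.
Vertical velocity there: v_y = v_y0 − g t = 29.35 − 9.80 × 3.908 = −8.947 m/s.
Speed: √(vₓ² + v_y²) = √(19.06² + 8.947²) = 21.06 m/s.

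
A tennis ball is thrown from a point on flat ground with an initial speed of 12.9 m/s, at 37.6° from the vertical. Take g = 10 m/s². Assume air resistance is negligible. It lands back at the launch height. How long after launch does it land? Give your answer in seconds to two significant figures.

2.0 s

vₓ = 12.90 sin 37.6° = 7.871 m/s; v_y0 = 12.90 cos 37.6° = 10.22 m/s.
It returns to y = 0 when t = 2 v_y0 / g = 2(10.22)/10.0 = 2.044 s.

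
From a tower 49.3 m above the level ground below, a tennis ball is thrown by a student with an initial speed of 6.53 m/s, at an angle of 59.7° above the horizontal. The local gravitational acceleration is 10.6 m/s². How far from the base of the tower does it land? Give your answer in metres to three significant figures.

Horizontal component vₓ = 6.530 cos 59.7° = 3.295 m/s; vertical v_y0 = 6.530 sin 59.7° = 5.638 m/s.
With up positive and y = 0 at the ground: y(t) = 49.3 + (5.638) t − 5.300 t². Setting y = 0 and taking the positive root: t = [5.638 + √(5.638² + 2·10.6·49.3)] / 10.6 = (5.638 + 32.82) / 10.6 = 3.628 s.
Horizontal distance: R = vₓ t = 3.295 × 3.628 = 11.95 m.

12.0 m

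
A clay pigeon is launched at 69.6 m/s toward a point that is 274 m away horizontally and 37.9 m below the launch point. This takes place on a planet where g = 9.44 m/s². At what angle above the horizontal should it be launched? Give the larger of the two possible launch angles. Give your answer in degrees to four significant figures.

Trajectory: y = x tanθ − g x² (1 + tan²θ)/(2v₀²). With x = 274, y = −37.9, v₀ = 69.6, g = 9.44:
73.15 tan²θ − 274 tanθ + (35.25) = 0.
tanθ = [274 ± √(274² − 4 × 73.15 × (35.25))] / (2 × 73.15) = (274 ± 254.5) / 146.3, giving tanθ = 0.1334 or 3.612.
θ = 7.599° or 74.53°; the larger is 74.53°.

74.53°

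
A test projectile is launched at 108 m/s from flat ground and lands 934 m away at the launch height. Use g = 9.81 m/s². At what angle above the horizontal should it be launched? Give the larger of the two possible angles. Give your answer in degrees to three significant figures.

64.1°

From R = (v₀²/g) sin 2θ: sin 2θ = 9.81 × 934 / 11664 = 0.7855.
2θ = 51.77° or 180° − 51.77° = 128.2°, so θ = 25.89° or 64.11°.
The larger angle is 64.11°.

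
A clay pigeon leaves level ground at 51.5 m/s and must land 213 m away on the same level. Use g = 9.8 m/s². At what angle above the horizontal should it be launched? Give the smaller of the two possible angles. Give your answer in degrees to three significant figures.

R = v₀² sin 2θ / g gives sin 2θ = gR/v₀² = 9.80·213/51.5² = 0.7870.
2θ = 51.91° or 180° − 51.91° = 128.1°, so θ = 25.95° or 64.05°.
The smaller angle is 25.95°.

26.0°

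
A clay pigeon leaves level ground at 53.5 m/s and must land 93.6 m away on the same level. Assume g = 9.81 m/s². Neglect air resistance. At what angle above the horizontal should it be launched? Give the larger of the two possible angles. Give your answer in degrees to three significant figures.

R = v₀² sin 2θ / g gives sin 2θ = gR/v₀² = 9.81·93.6/53.5² = 0.3208.
2θ = 18.71° or 180° − 18.71° = 161.3°, so θ = 9.356° or 80.64°.
The larger angle is 80.64°.

80.6°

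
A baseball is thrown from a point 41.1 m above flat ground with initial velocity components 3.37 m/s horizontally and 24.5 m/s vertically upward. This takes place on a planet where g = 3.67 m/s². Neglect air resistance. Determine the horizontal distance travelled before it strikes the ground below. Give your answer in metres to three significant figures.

The projectile lands when y = 41.1 + (24.50) t − ½·3.67·t² = 0. Positive root: t = (24.50 + √(24.50² + 2·3.67·41.1)) / 3.67 = (24.50 + 30.03) / 3.67 = 14.86 s.
Horizontal distance: R = vₓ t = 3.370 × 14.86 = 50.07 m.

50.1 m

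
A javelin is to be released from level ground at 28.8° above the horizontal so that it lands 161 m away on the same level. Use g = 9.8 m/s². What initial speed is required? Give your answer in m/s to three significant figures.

43.2 m/s

From R = (v₀² / g) sin 2θ: v₀ = √(gR / sin 2θ).
v₀ = √(9.80 × 161 / sin 57.60°) = √(1578 / 0.8443) = √1868.7 = 43.23 m/s.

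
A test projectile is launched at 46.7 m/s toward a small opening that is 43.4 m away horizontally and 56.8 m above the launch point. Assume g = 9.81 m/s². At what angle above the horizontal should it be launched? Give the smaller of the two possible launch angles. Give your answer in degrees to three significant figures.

59.3°

Trajectory: y = x tanθ − g x² (1 + tan²θ)/(2v₀²). With x = 43.4, y = 56.8, v₀ = 46.7, g = 9.81:
4.236 tan²θ − 43.4 tanθ + (61.04) = 0.
tanθ = [43.4 ± √(43.4² − 4 × 4.236 × (61.04))] / (2 × 4.236) = (43.4 ± 29.14) / 8.473, giving tanθ = 1.683 or 8.562.
θ = 59.28° or 83.34°; the smaller is 59.28°.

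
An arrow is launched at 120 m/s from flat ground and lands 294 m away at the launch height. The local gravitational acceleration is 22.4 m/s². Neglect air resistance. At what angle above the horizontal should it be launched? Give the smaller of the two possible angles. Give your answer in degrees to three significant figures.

Level-ground range R = v₀² sin(2θ)/g ⇒ sin(2θ) = gR/v₀² = 22.4 × 294 / 120² = 0.4573.
2θ = 27.22° or 180° − 27.22° = 152.8°, so θ = 13.61° or 76.39°.
The smaller angle is 13.61°.

13.6°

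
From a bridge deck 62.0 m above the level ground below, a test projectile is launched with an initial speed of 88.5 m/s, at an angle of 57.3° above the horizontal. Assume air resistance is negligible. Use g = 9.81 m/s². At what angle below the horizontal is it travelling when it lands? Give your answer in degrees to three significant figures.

59.8°

Horizontal component vₓ = 88.50 cos 57.3° = 47.81 m/s; vertical v_y0 = 88.50 sin 57.3° = 74.47 m/s.
The projectile lands when y = 62.0 + (74.47) t − ½·9.81·t² = 0. Positive root: t = (74.47 + √(74.47² + 2·9.81·62.0)) / 9.81 = (74.47 + 82.24) / 9.81 = 15.97 s.
At impact: v_y = v_y0 − g t = −82.24 m/s; vₓ = 47.81 m/s.
Angle below horizontal: arctan(|v_y|/vₓ) = arctan(82.24/47.81) = 59.83°.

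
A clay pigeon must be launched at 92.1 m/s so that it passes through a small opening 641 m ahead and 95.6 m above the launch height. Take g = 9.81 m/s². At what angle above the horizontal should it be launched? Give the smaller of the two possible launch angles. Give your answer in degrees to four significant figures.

35.11°

Trajectory: y = x tanθ − g x² (1 + tan²θ)/(2v₀²). With x = 641, y = 95.6, v₀ = 92.1, g = 9.81:
237.6 tan²θ − 641 tanθ + (333.2) = 0.
tanθ = [641 ± √(641² − 4 × 237.6 × (333.2))] / (2 × 237.6) = (641 ± 307.0) / 475.2, giving tanθ = 0.7030 or 1.995.
θ = 35.11° or 63.38°; the smaller is 35.11°.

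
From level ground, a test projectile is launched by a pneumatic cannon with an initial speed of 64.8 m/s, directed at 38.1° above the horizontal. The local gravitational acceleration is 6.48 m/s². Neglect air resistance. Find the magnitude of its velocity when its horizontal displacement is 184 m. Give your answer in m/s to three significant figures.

53.6 m/s

vₓ = 64.80 cos 38.1° = 50.99 m/s; v_y0 = 64.80 sin 38.1° = 39.98 m/s.
At x = 184 m, t = x/vₓ = 184/50.99 = 3.608 s.
Vertical velocity there: v_y = v_y0 − g t = 39.98 − 6.48 × 3.608 = 16.60 m/s.
Speed: √(vₓ² + v_y²) = √(50.99² + 16.60²) = 53.63 m/s.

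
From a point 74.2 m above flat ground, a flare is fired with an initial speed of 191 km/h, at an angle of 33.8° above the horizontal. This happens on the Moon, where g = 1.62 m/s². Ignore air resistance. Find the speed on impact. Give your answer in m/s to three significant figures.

55.3 m/s

Convert: 191 km/h = 191/3.6 = 53.06 m/s.
Horizontal component vₓ = 53.06 cos 33.8° = 44.09 m/s; vertical v_y0 = 53.06 sin 33.8° = 29.51 m/s.
With up positive and y = 0 at the ground: y(t) = 74.2 + (29.51) t − 0.8100 t². Setting y = 0 and taking the positive root: t = [29.51 + √(29.51² + 2·1.62·74.2)] / 1.62 = (29.51 + 33.34) / 1.62 = 38.80 s.
Vertical velocity at impact: v_y = v_y0 − g t = 29.51 − 1.62 × 38.80 = −33.34 m/s.
Speed: |v| = √(vₓ² + v_y²) = √(44.09² + 33.34²) = 55.27 m/s.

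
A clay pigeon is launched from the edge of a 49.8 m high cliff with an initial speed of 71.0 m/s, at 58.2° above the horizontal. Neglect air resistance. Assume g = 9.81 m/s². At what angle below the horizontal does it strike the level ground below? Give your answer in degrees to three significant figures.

61.2°

Components: vₓ = 71.00 cos 58.2° = 37.41 m/s, v_y0 = 71.00 sin 58.2° = 60.34 m/s.
With up positive and y = 0 at the ground: y(t) = 49.8 + (60.34) t − 4.905 t². Setting y = 0 and taking the positive root: t = [60.34 + √(60.34² + 2·9.81·49.8)] / 9.81 = (60.34 + 67.96) / 9.81 = 13.08 s.
At impact: v_y = v_y0 − g t = −67.96 m/s; vₓ = 37.41 m/s.
Angle below horizontal: arctan(|v_y|/vₓ) = arctan(67.96/37.41) = 61.17°.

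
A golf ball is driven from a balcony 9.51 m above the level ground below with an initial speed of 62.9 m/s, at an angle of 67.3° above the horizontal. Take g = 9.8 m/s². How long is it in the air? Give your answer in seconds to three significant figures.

12.0 s

Resolve: vₓ = 62.90 cos 67.3° = 24.27 m/s and v_y0 = 62.90 sin 67.3° = 58.03 m/s.
With up positive and y = 0 at the ground: y(t) = 9.51 + (58.03) t − 4.900 t². Setting y = 0 and taking the positive root: t = [58.03 + √(58.03² + 2·9.80·9.51)] / 9.80 = (58.03 + 59.61) / 9.80 = 12.00 s.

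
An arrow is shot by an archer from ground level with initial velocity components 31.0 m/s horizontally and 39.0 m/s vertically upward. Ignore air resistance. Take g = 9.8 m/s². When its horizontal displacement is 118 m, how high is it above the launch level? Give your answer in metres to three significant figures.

77.5 m

Time to reach x = 118 m: t = x/vₓ = 118/31.00 = 3.806 s.
Height: y = v_y0 t − ½ g t² = 39.00 × 3.806 − 4.900 × 3.806² = 148.5 − 71.00 = 77.46 m.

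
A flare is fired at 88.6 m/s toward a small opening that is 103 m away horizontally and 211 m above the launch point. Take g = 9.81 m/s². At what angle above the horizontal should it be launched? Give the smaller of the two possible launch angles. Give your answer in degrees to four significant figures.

68.37°

Trajectory: y = x tanθ − g x² (1 + tan²θ)/(2v₀²). With x = 103, y = 211, v₀ = 88.6, g = 9.81:
6.629 tan²θ − 103 tanθ + (217.6) = 0.
tanθ = [103 ± √(103² − 4 × 6.629 × (217.6))] / (2 × 6.629) = (103 ± 69.56) / 13.26, giving tanθ = 2.522 or 13.02.
θ = 68.37° or 85.61°; the smaller is 68.37°.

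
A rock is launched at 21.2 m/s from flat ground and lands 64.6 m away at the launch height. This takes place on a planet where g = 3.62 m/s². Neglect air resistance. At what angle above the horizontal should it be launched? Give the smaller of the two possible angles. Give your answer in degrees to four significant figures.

15.68°

Level-ground range R = v₀² sin(2θ)/g ⇒ sin(2θ) = gR/v₀² = 3.62 × 64.6 / 21.2² = 0.5203.
2θ = 31.35° or 180° − 31.35° = 148.6°, so θ = 15.68° or 74.32°.
The smaller angle is 15.68°.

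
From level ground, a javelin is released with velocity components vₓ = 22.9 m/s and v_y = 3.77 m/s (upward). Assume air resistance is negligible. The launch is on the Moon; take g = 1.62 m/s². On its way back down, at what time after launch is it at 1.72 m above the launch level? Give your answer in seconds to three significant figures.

4.14 s

Require v_y0 t − ½ g t² = 1.72, i.e. 0.8100 t² − 3.770 t + 1.72 = 0.
Quadratic formula: t = (3.770 ± √8.6401) / 1.62 = (3.770 ± 2.939) / 1.62 → t = 0.5127 s or 4.142 s.
The descending-branch root is 4.142 s.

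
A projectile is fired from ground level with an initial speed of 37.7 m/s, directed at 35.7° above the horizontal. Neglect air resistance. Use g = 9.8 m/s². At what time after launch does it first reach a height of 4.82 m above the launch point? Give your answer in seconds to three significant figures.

0.231 s

Resolve: vₓ = 37.70 cos 35.7° = 30.62 m/s and v_y0 = 37.70 sin 35.7° = 22.00 m/s.
Require v_y0 t − ½ g t² = 4.82, i.e. 4.900 t² − 22.00 t + 4.82 = 0.
Quadratic formula: t = (22.00 ± √389.51) / 9.80 = (22.00 ± 19.74) / 9.80 → t = 0.2310 s or 4.259 s.
The first (ascending) time is 0.2310 s.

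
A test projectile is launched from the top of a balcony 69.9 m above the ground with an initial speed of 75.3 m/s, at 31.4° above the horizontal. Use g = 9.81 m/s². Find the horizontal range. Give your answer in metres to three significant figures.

611 m

Horizontal component vₓ = 75.30 cos 31.4° = 64.27 m/s; vertical v_y0 = 75.30 sin 31.4° = 39.23 m/s.
Vertical motion (up positive, ground at y = 0): 4.905 t² − (39.23) t − 69.9 = 0, so t = (39.23 + √(39.23² + 2·9.81·69.9)) / 9.81 = (39.23 + 53.95) / 9.81 = 9.499 s.
Horizontal distance: R = vₓ t = 64.27 × 9.499 = 610.5 m.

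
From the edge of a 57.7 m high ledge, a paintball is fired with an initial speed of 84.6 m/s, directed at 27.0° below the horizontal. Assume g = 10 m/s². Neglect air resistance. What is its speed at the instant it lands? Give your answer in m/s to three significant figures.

Horizontal component vₓ = 84.60 cos 27.0° = 75.38 m/s; vertical v_y0 = −38.41 m/s (downward).
The projectile lands when y = 57.7 + (−38.41) t − ½·10.0·t² = 0. Positive root: t = (−38.41 + √(38.41² + 2·10.0·57.7)) / 10.0 = (−38.41 + 51.28) / 10.0 = 1.287 s.
Vertical velocity at impact: v_y = v_y0 − g t = −38.41 − 10.0 × 1.287 = −51.28 m/s.
Speed: |v| = √(vₓ² + v_y²) = √(75.38² + 51.28²) = 91.17 m/s.

91.2 m/s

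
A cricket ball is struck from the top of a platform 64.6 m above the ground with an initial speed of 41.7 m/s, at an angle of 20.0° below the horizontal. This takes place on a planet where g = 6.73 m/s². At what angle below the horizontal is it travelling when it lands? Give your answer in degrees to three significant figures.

Horizontal component vₓ = 41.70 cos 20.0° = 39.19 m/s; vertical v_y0 = −14.26 m/s (downward).
With up positive and y = 0 at the ground: y(t) = 64.6 + (−14.26) t − 3.365 t². Setting y = 0 and taking the positive root: t = [−14.26 + √(14.26² + 2·6.73·64.6)] / 6.73 = (−14.26 + 32.76) / 6.73 = 2.748 s.
At impact: v_y = v_y0 − g t = −32.76 m/s; vₓ = 39.19 m/s.
Angle below horizontal: arctan(|v_y|/vₓ) = arctan(32.76/39.19) = 39.89°.

39.9°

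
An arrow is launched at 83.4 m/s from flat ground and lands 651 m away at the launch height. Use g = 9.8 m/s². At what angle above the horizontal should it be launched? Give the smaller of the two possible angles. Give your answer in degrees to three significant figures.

R = v₀² sin 2θ / g gives sin 2θ = gR/v₀² = 9.80·651/83.4² = 0.9172.
2θ = 66.52° or 180° − 66.52° = 113.5°, so θ = 33.26° or 56.74°.
The smaller angle is 33.26°.

33.3°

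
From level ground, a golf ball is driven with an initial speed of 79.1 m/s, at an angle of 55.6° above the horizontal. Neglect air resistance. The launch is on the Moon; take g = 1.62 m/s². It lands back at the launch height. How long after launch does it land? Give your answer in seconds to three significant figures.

80.6 s

Horizontal component vₓ = 79.10 cos 55.6° = 44.69 m/s; vertical v_y0 = 79.10 sin 55.6° = 65.27 m/s.
Time of flight on level ground: T = 2 v_y0 / g = 2 × 65.27 / 1.62 = 80.58 s.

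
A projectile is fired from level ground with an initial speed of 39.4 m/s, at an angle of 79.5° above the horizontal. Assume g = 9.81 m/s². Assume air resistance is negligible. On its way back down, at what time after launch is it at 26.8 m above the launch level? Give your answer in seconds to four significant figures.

Horizontal component vₓ = 39.40 cos 79.5° = 7.180 m/s; vertical v_y0 = 39.40 sin 79.5° = 38.74 m/s.
Set y = v_y0 t − ½ g t² = 26.8: 4.905 t² − 38.74 t + 26.8 = 0.
t = [38.74 ± √(38.74² − 2·9.81·26.8)] / 9.81 = (38.74 ± 31.22) / 9.81, so t = 0.7661 s or t = 7.132 s.
The descending-branch root is 7.132 s.

7.132 s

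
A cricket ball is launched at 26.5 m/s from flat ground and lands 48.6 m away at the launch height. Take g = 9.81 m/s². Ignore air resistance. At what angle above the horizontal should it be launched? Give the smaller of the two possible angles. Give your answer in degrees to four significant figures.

From R = (v₀²/g) sin 2θ: sin 2θ = 9.81 × 48.6 / 702.25 = 0.6789.
2θ = 42.76° or 180° − 42.76° = 137.2°, so θ = 21.38° or 68.62°.
The smaller angle is 21.38°.

21.38°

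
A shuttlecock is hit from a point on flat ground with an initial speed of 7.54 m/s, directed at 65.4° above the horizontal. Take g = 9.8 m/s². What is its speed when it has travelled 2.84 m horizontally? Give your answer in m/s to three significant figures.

3.73 m/s

vₓ = 7.540 cos 65.4° = 3.139 m/s; v_y0 = 7.540 sin 65.4° = 6.856 m/s.
At x = 2.84 m, t = x/vₓ = 2.84/3.139 = 0.9048 s.
Vertical velocity there: v_y = v_y0 − g t = 6.856 − 9.80 × 0.9048 = −2.012 m/s.
Speed: √(vₓ² + v_y²) = √(3.139² + 2.012²) = 3.728 m/s.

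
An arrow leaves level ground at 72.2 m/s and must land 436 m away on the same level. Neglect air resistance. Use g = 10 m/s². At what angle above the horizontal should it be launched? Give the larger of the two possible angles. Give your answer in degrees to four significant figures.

61.62°

From R = (v₀²/g) sin 2θ: sin 2θ = 10.0 × 436 / 5212.8 = 0.8364.
2θ = 56.76° or 180° − 56.76° = 123.2°, so θ = 28.38° or 61.62°.
The larger angle is 61.62°.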